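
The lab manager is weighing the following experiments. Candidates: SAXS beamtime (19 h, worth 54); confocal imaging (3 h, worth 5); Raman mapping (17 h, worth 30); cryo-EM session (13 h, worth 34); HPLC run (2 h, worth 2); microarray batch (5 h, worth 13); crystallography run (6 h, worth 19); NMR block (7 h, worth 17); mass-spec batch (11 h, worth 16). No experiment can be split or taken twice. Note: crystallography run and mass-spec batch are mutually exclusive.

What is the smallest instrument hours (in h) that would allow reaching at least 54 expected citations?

19

Look for the lowest-instrument combination reaching 54.
SAXS beamtime reaches 54 using 19 h.
Any bundle with less than 19 h falls short of 54.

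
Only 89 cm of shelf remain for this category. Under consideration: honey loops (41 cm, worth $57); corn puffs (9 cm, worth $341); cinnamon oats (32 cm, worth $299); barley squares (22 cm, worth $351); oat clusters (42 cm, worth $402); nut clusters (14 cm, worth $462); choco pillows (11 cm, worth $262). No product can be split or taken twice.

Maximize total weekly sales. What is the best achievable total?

1715

Corn puffs + cinnamon oats + barley squares + nut clusters + choco pillows uses 88 of the 89 cm and totals 1715.
Runner-up corn puffs + barley squares + oat clusters + nut clusters tops out at 1556.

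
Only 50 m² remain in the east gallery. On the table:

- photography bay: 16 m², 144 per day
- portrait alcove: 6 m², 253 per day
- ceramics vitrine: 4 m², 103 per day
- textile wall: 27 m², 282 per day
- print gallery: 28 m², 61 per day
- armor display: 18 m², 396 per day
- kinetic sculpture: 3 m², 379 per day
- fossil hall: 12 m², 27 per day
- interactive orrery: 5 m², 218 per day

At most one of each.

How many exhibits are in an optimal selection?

Best achievable expected visitors is 1390.
One optimal bundle: photography bay + portrait alcove + armor display + kinetic sculpture + interactive orrery (48 m²).
All optima have 5 exhibits.

5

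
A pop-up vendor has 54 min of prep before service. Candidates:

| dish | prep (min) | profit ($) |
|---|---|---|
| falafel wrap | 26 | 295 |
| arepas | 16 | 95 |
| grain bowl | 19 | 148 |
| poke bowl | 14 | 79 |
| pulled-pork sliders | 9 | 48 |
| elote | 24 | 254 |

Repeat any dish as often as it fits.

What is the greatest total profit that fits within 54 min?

590

2×falafel wrap uses 52 of the 54 min and totals 590.
No other feasible combination exceeds 590.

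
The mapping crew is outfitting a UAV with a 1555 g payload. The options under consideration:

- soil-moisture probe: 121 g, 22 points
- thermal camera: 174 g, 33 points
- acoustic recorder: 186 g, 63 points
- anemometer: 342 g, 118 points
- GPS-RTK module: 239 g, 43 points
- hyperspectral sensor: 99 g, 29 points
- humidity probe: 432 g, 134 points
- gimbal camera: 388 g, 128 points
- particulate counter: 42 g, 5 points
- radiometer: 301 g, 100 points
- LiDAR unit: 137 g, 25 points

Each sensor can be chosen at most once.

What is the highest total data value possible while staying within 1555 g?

485

Density check — anemometer 0.35, acoustic recorder 0.34, radiometer 0.33 are the best per g.
Greedy by ratio would take thermal camera + acoustic recorder + anemometer + hyperspectral sensor + gimbal camera + particulate counter + radiometer: 1532 g used, total 476.
The 459 g tied up in thermal camera and acoustic recorder and hyperspectral sensor is better spent on humidity probe — total rises to 485 (1505 g).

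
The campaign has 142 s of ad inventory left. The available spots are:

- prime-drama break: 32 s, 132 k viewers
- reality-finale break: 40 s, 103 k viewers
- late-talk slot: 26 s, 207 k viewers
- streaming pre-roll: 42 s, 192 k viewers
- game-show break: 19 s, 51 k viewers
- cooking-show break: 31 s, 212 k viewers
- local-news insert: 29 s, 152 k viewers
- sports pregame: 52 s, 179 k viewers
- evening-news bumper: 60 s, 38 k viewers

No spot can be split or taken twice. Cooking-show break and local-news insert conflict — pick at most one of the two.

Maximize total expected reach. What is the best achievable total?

Prime-drama break + late-talk slot + streaming pre-roll + cooking-show break uses 131 of the 142 s and totals 743.

743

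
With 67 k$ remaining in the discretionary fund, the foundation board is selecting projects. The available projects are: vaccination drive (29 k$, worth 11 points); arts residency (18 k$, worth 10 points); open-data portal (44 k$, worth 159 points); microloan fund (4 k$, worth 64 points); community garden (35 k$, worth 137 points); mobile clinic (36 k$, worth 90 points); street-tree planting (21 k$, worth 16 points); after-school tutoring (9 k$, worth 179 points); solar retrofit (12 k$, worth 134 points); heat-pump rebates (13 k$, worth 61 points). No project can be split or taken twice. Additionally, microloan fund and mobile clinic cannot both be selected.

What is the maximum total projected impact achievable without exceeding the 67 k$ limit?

The ratio heuristic lands on microloan fund + street-tree planting + after-school tutoring + solar retrofit + heat-pump rebates (454) but leaves 8 k$ idle.
Replace street-tree planting and heat-pump rebates with community garden: the trade gains 60 net, giving 514 at 60 k$.

514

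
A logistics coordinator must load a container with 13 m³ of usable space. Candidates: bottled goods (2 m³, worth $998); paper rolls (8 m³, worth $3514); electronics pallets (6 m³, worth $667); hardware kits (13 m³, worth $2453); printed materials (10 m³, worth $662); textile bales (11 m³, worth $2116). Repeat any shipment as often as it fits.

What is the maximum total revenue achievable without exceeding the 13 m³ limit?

5988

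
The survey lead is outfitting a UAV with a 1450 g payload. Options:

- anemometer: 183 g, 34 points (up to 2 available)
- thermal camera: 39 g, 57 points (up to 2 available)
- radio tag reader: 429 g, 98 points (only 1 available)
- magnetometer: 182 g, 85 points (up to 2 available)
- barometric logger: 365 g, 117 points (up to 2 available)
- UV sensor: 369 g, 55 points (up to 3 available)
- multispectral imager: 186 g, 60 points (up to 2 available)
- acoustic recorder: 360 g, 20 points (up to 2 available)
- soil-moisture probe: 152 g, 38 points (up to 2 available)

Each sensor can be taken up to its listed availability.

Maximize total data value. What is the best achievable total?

578

By data value per g: thermal camera 1.46, magnetometer 0.47, multispectral imager 0.32 lead.
Taking the top-ratio sensors first gives 2×thermal camera + 2×magnetometer + barometric logger + 2×multispectral imager + soil-moisture probe for 559 (1331 g).
The 338 g tied up in multispectral imager and soil-moisture probe is better spent on barometric logger — total rises to 578 (1358 g).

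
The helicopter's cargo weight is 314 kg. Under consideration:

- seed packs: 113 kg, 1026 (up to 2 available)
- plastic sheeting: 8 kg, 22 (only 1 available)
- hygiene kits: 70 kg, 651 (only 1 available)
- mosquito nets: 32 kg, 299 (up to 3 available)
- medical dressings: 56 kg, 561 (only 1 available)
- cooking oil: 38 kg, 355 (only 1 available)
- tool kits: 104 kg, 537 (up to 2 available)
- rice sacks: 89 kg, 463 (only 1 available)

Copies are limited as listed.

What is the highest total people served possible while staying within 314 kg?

2912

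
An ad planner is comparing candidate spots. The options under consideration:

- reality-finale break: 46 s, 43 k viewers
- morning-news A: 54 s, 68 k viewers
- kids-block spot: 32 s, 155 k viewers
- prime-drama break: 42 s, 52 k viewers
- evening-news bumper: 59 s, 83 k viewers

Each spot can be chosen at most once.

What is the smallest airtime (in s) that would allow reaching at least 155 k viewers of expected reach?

Look for the lowest-airtime combination reaching 155.
kids-block spot reaches 155 using 32 s.
No combination under 32 s hits 155.

32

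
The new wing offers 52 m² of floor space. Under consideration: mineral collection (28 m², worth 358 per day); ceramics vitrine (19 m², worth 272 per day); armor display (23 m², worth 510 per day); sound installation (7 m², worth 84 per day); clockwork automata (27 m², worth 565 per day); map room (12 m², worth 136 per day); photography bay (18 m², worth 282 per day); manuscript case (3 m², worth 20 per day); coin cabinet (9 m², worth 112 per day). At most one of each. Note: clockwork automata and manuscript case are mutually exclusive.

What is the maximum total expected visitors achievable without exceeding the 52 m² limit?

1075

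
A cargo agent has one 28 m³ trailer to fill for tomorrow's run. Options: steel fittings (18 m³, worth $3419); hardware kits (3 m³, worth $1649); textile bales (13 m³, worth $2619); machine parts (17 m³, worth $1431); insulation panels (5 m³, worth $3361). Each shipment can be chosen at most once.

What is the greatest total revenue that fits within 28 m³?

8429

Ranking by ratio (revenue/m³): insulation panels 672.20, hardware kits 549.67, textile bales 201.46.
A density-first pass picks hardware kits + textile bales + insulation panels — 7629 at 21 m³.
The 13 m³ tied up in textile bales is better spent on steel fittings — total rises to 8429 (26 m³).
Every other selection either busts 28 m³ or fails to beat 8429.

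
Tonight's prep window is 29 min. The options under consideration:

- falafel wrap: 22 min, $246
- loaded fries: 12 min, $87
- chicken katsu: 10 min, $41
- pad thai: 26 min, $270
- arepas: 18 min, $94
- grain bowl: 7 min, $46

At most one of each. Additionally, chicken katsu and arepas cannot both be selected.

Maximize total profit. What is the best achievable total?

292

The ratio ordering already packs tightly: falafel wrap + grain bowl, 29 min, 292.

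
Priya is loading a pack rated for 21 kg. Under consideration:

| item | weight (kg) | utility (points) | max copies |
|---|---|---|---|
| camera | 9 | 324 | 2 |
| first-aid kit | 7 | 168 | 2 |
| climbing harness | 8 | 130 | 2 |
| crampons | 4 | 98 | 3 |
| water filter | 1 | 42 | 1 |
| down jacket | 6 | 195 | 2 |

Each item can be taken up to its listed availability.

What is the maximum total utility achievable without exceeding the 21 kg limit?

714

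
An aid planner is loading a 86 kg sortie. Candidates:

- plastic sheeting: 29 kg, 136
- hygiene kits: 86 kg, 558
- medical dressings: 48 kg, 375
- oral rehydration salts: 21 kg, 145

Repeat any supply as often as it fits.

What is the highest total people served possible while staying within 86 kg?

Filling by ratio: medical dressings + oral rehydration salts for 520, with 17 kg left unused.
Dropping medical dressings frees 48 kg; slotting in 3×oral rehydration salts (63 kg) lifts the total to 580 at 84 kg.
Every other selection either busts 86 kg or fails to beat 580.

580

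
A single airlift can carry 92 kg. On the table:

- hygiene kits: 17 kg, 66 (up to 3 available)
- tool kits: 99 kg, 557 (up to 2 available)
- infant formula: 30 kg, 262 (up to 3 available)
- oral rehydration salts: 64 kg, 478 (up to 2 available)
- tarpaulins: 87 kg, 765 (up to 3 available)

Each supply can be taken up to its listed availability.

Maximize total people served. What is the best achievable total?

786

Greedy by ratio would take tarpaulins: 87 kg used, total 765.
Dropping tarpaulins frees 87 kg; slotting in 3×infant formula (90 kg) lifts the total to 786 at 90 kg.
No other feasible combination exceeds 786.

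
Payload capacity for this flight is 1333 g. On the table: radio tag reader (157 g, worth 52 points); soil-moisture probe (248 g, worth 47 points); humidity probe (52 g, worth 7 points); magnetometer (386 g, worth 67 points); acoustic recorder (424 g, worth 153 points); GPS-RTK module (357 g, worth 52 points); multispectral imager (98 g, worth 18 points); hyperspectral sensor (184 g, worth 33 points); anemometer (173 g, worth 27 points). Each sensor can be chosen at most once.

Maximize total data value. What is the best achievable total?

337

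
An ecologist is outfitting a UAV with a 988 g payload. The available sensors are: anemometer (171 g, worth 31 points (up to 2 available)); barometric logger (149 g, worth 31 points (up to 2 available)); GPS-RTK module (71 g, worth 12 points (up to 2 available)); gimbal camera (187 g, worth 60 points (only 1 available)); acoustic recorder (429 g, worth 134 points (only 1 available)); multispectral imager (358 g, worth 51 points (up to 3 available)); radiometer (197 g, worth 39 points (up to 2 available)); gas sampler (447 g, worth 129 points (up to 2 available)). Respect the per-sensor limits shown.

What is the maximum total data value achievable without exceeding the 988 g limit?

275

Density check — gimbal camera 0.32, acoustic recorder 0.31, gas sampler 0.29, barometric logger 0.21 are the best per g.
Taking the top-ratio sensors first gives 2×barometric logger + GPS-RTK module + gimbal camera + acoustic recorder for 268 (985 g).
Replace 2×barometric logger and gimbal camera with gas sampler: the trade gains 7 net, giving 275 at 947 g.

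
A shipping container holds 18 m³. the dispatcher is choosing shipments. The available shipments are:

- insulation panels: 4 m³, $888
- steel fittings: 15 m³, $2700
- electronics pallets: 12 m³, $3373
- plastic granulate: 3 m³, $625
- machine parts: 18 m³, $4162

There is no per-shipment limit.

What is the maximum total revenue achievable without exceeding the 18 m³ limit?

4623

Taking the top-ratio shipments first gives insulation panels + electronics pallets for 4261 (16 m³).
Dropping insulation panels frees 4 m³; slotting in 2×plastic granulate (6 m³) lifts the total to 4623 at 18 m³.
Nothing else within 18 m³ beats 4623.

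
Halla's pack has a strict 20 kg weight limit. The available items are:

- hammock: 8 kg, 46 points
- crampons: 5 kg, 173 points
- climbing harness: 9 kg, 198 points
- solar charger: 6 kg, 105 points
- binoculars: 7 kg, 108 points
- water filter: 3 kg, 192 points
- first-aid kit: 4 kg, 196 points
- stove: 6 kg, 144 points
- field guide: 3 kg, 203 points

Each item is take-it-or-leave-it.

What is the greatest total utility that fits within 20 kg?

789

Taking the top-ratio items first gives crampons + water filter + first-aid kit + field guide for 764 (15 kg).
Replace crampons with climbing harness: the trade gains 25 net, giving 789 at 19 kg.
No other feasible combination exceeds 789.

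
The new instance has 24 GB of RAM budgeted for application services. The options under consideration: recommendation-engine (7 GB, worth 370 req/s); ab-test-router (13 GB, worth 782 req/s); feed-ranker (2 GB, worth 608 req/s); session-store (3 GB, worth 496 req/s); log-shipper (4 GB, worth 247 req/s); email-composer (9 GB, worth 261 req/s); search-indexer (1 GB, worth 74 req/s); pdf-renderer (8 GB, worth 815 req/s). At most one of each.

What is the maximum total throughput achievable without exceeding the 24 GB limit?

Taking the top-ratio services first gives feed-ranker + session-store + log-shipper + search-indexer + pdf-renderer for 2240 (18 GB).
Replace search-indexer with recommendation-engine: the trade gains 296 net, giving 2536 at 24 GB.

2536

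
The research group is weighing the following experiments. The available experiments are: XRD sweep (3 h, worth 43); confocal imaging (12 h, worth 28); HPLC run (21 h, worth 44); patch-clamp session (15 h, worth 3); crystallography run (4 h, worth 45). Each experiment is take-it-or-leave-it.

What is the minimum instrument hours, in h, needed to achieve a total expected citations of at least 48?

Need the lightest bundle worth ≥ 48.
XRD sweep + crystallography run reaches 88 using 7 h.
No combination under 7 h hits 48.

7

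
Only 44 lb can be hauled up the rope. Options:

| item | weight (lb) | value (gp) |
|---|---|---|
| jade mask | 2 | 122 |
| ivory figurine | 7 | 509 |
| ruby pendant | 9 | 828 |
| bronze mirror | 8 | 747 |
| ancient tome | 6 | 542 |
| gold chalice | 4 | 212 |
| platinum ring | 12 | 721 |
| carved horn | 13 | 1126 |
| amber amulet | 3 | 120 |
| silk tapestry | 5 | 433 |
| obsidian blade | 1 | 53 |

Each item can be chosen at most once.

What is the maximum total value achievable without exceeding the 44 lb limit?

3851

Jade mask + ruby pendant + bronze mirror + ancient tome + carved horn + silk tapestry + obsidian blade uses 44 of the 44 lb and totals 3851.
No other feasible combination exceeds 3851.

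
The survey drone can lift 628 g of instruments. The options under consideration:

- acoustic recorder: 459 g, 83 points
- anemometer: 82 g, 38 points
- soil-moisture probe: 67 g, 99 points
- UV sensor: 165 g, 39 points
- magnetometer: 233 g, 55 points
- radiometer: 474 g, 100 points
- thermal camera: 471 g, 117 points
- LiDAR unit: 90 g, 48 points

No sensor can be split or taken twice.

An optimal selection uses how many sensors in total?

The maximum data value within 628 g is 264.
soil-moisture probe + thermal camera + LiDAR unit hits 264 at 628 g.
All optima have 3 sensors.

3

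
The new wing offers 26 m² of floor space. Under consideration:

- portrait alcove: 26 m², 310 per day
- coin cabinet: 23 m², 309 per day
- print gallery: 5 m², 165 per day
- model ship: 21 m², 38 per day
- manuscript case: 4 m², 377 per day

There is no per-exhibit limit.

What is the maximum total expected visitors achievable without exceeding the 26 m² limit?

2262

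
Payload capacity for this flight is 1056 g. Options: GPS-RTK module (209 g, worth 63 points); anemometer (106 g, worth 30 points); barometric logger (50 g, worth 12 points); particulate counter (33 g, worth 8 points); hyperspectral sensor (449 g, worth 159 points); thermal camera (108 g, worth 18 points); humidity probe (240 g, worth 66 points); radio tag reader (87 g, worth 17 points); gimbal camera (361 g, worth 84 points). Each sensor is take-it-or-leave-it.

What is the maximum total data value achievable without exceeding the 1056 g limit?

Ranking by ratio (data value/g): hyperspectral sensor 0.35, GPS-RTK module 0.30, anemometer 0.28.
A density-first pass picks GPS-RTK module + anemometer + particulate counter + hyperspectral sensor + humidity probe — 326 at 1037 g.
The 33 g tied up in particulate counter is better spent on barometric logger — total rises to 330 (1054 g).
An exhaustive check of the 512 subsets confirms 330.

330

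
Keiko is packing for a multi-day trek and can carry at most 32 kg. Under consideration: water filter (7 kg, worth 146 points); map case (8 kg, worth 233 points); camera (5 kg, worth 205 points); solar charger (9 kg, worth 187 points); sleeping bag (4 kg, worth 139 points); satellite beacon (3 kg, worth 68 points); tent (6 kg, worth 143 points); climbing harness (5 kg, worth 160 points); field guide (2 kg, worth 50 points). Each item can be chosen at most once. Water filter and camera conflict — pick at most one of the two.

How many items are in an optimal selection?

6

Optimal total is 948.
For example map case + camera + sleeping bag + satellite beacon + tent + climbing harness achieves it, using 31 kg.
Every optimal selection uses 6 items.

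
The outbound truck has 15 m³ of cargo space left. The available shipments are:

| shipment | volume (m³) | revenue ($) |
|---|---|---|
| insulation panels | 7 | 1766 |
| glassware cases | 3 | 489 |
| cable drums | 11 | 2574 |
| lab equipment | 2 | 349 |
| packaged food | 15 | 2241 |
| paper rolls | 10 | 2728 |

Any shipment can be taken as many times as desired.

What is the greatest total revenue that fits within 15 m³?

3566

The ratio heuristic lands on 2×lab equipment + paper rolls (3426) but leaves 1 m³ idle.
The 2 m³ tied up in lab equipment is better spent on glassware cases — total rises to 3566 (15 m³).
No other feasible combination exceeds 3566.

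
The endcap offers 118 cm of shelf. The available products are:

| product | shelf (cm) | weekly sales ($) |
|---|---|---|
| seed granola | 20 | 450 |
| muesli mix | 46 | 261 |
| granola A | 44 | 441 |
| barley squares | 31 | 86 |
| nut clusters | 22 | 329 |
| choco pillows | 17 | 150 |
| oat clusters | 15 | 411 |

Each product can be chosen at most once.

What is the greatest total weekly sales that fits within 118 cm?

1781

Density check — oat clusters 27.40, seed granola 22.50, nut clusters 14.95, granola A 10.02 are the best per cm.
Best packing: seed granola + granola A + nut clusters + choco pillows + oat clusters — 118 cm, 1781 total.
Next best is seed granola + granola A + nut clusters + oat clusters at 1631 (101 cm) — short by 150.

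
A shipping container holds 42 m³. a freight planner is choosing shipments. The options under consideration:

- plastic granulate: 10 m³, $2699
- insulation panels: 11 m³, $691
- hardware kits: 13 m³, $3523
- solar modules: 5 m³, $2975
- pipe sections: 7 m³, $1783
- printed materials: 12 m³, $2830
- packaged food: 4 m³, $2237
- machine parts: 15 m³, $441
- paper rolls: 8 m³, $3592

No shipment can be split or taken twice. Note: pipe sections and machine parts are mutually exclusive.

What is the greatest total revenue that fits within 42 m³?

15157

Density check — solar modules 595.00, packaged food 559.25, paper rolls 449.00 are the best per m³.
Taking the top-ratio shipments first gives plastic granulate + hardware kits + solar modules + packaged food + paper rolls for 15026 (40 m³).
The 10 m³ tied up in plastic granulate is better spent on printed materials — total rises to 15157 (42 m³).
An exhaustive check of the 512 subsets confirms 15157.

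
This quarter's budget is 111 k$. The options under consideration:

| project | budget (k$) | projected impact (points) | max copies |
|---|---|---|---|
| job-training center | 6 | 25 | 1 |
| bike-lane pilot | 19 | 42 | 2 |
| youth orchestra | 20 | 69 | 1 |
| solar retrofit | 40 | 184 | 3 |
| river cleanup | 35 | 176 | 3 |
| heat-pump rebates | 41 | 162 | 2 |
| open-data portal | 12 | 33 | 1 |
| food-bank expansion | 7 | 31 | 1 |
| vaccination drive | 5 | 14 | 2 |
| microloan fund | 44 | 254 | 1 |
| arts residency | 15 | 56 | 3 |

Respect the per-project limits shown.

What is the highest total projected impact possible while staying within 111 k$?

553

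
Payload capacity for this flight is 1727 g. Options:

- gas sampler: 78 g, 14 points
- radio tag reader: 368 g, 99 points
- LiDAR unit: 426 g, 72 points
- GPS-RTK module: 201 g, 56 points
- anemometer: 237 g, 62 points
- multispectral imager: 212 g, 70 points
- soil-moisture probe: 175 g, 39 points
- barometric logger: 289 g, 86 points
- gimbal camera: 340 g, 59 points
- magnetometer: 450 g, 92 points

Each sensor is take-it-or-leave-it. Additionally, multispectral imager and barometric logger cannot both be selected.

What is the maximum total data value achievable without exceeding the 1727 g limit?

434

By data value per g: multispectral imager 0.33, barometric logger 0.30, GPS-RTK module 0.28, radio tag reader 0.27 lead.
Taking radio tag reader + GPS-RTK module + anemometer + soil-moisture probe + barometric logger + magnetometer: 1720 g used, 434 in data value.
No other feasible combination exceeds 434.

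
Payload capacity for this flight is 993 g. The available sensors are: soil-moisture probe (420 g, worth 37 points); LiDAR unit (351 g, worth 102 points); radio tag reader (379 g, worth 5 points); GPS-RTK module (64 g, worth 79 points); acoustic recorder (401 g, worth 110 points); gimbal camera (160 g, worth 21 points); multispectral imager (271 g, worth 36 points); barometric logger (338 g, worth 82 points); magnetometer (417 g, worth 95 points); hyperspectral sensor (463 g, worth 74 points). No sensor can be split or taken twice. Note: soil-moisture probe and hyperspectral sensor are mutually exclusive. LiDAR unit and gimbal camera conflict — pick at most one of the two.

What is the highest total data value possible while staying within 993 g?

By data value per g: GPS-RTK module 1.23, LiDAR unit 0.29, acoustic recorder 0.27, barometric logger 0.24 lead.
Best packing: GPS-RTK module + acoustic recorder + gimbal camera + barometric logger — 963 g, 292 total.
That's the maximum — no feasible swap from here does better than 292.

292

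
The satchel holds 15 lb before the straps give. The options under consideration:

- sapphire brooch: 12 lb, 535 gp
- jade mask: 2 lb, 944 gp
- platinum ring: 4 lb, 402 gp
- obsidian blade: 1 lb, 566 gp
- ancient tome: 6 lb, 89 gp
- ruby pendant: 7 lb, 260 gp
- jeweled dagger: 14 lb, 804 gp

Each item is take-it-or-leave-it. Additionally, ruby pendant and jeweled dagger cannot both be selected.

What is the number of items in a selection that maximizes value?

Best achievable value is 2172.
One optimal bundle: jade mask + platinum ring + obsidian blade + ruby pendant (14 lb).
Any selection reaching 2172 contains exactly 4 items.

4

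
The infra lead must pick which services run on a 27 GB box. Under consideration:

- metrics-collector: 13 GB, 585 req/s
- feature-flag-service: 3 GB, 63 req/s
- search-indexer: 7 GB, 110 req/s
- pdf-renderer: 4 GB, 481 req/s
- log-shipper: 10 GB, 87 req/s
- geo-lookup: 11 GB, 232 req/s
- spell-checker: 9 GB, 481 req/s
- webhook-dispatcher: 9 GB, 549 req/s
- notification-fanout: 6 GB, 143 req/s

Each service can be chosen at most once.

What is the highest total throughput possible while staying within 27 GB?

1615

A density-first pass picks feature-flag-service + pdf-renderer + spell-checker + webhook-dispatcher — 1574 at 25 GB.
The 12 GB tied up in feature-flag-service and spell-checker is better spent on metrics-collector — total rises to 1615 (26 GB).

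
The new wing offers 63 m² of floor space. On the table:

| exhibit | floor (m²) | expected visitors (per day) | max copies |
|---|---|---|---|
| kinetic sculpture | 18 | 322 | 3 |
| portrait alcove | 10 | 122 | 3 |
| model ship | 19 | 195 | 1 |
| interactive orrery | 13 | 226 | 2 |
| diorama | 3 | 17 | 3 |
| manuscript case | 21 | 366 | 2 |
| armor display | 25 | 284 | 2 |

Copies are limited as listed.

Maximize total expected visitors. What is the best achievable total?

Taking the top-ratio exhibits first gives 3×kinetic sculpture + 3×diorama for 1017 (63 m²).
The 27 m² tied up in kinetic sculpture and 3×diorama is better spent on 2×interactive orrery — total rises to 1096 (62 m²).
Nothing else within 63 m² beats 1096.

1096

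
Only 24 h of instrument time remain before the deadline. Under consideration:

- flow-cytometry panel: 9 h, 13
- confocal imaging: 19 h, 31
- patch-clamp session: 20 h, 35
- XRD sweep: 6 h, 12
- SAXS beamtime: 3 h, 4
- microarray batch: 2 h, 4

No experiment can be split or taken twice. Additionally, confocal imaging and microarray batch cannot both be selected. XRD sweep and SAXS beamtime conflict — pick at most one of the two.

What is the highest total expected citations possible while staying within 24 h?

39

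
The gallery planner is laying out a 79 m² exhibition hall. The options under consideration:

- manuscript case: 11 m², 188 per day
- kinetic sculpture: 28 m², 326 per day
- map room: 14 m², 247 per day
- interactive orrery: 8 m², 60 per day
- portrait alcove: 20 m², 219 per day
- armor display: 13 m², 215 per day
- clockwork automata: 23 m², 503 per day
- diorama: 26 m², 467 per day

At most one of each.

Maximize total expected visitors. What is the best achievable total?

Ranking by ratio (expected visitors/m²): clockwork automata 21.87, diorama 17.96, map room 17.64, manuscript case 17.09.
Filling by ratio: manuscript case + map room + clockwork automata + diorama for 1405, with 5 m² left unused.
The 11 m² tied up in manuscript case is better spent on armor display — total rises to 1432 (76 m²).

1432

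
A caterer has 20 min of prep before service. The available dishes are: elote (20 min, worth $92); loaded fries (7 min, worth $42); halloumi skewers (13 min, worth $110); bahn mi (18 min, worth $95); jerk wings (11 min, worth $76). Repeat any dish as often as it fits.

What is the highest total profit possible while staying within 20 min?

152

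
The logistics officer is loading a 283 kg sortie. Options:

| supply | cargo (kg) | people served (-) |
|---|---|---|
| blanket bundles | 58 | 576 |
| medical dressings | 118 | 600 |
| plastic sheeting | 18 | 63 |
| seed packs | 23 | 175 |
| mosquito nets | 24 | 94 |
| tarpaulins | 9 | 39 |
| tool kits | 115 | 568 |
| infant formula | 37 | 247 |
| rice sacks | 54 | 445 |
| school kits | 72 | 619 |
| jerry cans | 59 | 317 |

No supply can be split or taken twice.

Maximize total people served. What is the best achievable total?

2204

Greedy by ratio would take blanket bundles + seed packs + mosquito nets + tarpaulins + infant formula + rice sacks + school kits: 277 kg used, total 2195.
The 56 kg tied up in seed packs and mosquito nets and tarpaulins is better spent on jerry cans — total rises to 2204 (280 kg).
That's the maximum — no swap from here does better than 2204.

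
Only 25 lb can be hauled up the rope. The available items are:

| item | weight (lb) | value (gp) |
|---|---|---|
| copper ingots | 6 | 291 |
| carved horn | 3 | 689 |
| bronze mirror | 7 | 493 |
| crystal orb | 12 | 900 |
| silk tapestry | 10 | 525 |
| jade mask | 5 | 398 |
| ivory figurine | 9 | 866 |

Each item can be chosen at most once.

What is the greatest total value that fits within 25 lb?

Ranking by ratio (value/lb): carved horn 229.67, ivory figurine 96.22, jade mask 79.60, crystal orb 75.00.
Greedy by ratio would take carved horn + bronze mirror + jade mask + ivory figurine: 24 lb used, total 2446.
Replace bronze mirror and jade mask with crystal orb: the trade gains 9 net, giving 2455 at 24 lb.
Runner-up carved horn + bronze mirror + jade mask + ivory figurine tops out at 2446.

2455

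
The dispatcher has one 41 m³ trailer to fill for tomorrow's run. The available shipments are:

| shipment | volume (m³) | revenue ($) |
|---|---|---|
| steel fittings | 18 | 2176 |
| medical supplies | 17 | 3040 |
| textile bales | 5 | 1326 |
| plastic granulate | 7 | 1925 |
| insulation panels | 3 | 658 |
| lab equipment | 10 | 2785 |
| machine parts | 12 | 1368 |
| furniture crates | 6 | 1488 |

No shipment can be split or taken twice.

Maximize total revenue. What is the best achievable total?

By revenue per m³: lab equipment 278.50, plastic granulate 275.00, textile bales 265.20, furniture crates 248.00 lead.
The ratio heuristic lands on textile bales + plastic granulate + insulation panels + lab equipment + furniture crates (8182) but leaves 10 m³ idle.
Dropping plastic granulate frees 7 m³; slotting in medical supplies (17 m³) lifts the total to 9297 at 41 m³.
Nothing else within 41 m³ beats 9297.

9297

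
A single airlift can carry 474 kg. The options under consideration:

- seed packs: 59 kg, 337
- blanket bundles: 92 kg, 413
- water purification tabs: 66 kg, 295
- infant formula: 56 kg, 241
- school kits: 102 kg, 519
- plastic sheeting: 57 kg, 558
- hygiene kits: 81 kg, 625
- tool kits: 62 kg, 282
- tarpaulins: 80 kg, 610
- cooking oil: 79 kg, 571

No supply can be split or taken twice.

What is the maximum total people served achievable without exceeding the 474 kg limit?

By people served per kg: plastic sheeting 9.79, hygiene kits 7.72, tarpaulins 7.62, cooking oil 7.23 lead.
Greedy by ratio would take seed packs + school kits + plastic sheeting + hygiene kits + tarpaulins + cooking oil: 458 kg used, total 3220.
Dropping school kits frees 102 kg; slotting in infant formula + tool kits (118 kg) lifts the total to 3224 at 474 kg.
Every other selection either busts 474 kg or fails to beat 3224.

3224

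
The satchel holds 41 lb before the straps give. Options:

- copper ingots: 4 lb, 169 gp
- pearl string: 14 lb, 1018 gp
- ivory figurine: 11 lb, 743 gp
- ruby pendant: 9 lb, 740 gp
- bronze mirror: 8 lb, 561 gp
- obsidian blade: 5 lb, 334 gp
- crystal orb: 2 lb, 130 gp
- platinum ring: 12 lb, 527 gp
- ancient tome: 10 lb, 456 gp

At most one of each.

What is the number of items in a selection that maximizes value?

5

The maximum value within 41 lb is 2965.
One optimal bundle: pearl string + ivory figurine + ruby pendant + obsidian blade + crystal orb (41 lb).
Any selection reaching 2965 contains exactly 5 items.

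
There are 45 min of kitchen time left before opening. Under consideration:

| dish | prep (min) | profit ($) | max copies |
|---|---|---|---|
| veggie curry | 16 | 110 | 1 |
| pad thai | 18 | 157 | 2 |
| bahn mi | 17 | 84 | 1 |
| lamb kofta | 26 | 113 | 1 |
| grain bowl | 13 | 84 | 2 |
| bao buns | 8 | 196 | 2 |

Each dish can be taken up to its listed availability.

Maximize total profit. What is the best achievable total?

586

Filling by ratio: pad thai + 2×bao buns for 549, with 11 min left unused.
The 18 min tied up in pad thai is better spent on veggie curry + grain bowl — total rises to 586 (45 min).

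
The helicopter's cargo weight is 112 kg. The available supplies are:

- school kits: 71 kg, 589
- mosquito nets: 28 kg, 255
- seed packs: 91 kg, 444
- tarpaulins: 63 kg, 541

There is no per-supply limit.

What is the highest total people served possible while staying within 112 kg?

Density check — mosquito nets 9.11, tarpaulins 8.59, school kits 8.30 are the best per kg.
4×mosquito nets uses 112 of the 112 kg and totals 1020.
That's the maximum — no swap from here does better than 1020.

1020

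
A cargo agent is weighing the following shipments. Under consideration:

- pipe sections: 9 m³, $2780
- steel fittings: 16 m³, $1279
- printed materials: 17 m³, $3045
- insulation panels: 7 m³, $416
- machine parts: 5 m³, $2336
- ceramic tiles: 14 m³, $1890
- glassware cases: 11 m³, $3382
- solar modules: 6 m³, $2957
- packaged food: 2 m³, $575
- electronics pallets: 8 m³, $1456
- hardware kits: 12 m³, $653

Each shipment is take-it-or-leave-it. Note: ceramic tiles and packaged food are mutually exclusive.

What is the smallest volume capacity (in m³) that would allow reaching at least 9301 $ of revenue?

Look for the lowest-volume combination reaching 9301.
pipe sections + glassware cases + solar modules + packaged food reaches 9694 using 28 m³.
No combination under 28 m³ hits 9301.

28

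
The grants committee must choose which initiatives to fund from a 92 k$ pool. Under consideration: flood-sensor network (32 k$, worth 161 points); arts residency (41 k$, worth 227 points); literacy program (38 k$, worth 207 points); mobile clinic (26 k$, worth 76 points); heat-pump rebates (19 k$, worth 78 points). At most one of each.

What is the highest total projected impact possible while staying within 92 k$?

466

Density check — arts residency 5.54, literacy program 5.45, flood-sensor network 5.03 are the best per k$.
Greedy by ratio would take arts residency + literacy program: 79 k$ used, total 434.
Dropping literacy program frees 38 k$; slotting in flood-sensor network + heat-pump rebates (51 k$) lifts the total to 466 at 92 k$.
Runner-up flood-sensor network + literacy program + heat-pump rebates tops out at 446.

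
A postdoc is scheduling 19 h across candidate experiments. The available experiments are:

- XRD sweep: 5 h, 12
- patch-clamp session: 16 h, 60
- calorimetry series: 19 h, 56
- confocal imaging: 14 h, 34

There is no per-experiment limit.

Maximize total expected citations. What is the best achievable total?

60

Patch-clamp session uses 16 of the 19 h and totals 60.
No other feasible combination exceeds 60.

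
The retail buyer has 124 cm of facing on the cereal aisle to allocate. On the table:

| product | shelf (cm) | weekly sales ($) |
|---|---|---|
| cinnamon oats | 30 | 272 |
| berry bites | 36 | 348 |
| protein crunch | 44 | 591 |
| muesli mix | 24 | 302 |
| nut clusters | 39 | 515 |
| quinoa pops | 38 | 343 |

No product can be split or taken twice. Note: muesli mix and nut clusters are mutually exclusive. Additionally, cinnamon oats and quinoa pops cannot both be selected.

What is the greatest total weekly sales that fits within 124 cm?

1454

Ranking by ratio (weekly sales/cm): protein crunch 13.43, nut clusters 13.21, muesli mix 12.58.
Berry bites + protein crunch + nut clusters uses 119 of the 124 cm and totals 1454.
No other feasible combination exceeds 1454.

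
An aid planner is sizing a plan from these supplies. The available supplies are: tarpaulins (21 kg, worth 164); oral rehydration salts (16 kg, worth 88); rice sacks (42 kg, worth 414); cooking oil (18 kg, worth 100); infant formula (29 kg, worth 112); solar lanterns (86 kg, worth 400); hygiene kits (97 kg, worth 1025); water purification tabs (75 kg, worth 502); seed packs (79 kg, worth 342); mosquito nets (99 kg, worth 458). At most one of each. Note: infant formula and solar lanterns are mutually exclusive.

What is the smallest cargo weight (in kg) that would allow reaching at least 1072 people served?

Look for the lowest-cargo combination reaching 1072.
oral rehydration salts + hygiene kits reaches 1113 using 113 kg.
No combination under 113 kg hits 1072.

113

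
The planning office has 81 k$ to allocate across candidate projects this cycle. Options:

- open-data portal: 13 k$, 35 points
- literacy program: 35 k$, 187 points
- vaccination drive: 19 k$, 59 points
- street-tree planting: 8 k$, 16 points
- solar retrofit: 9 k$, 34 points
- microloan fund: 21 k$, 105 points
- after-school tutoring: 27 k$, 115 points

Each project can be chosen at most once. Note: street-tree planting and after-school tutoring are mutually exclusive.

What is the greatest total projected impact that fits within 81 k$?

Density check — literacy program 5.34, microloan fund 5.00, after-school tutoring 4.26, solar retrofit 3.78 are the best per k$.
The ratio ordering already packs tightly: open-data portal + literacy program + solar retrofit + microloan fund, 78 k$, 361.

361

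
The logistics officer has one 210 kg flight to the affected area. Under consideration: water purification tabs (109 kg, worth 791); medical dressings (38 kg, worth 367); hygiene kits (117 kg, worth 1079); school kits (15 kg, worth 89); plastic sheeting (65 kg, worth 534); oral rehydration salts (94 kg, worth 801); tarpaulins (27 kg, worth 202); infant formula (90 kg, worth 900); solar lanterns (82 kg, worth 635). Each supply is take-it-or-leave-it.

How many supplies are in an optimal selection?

2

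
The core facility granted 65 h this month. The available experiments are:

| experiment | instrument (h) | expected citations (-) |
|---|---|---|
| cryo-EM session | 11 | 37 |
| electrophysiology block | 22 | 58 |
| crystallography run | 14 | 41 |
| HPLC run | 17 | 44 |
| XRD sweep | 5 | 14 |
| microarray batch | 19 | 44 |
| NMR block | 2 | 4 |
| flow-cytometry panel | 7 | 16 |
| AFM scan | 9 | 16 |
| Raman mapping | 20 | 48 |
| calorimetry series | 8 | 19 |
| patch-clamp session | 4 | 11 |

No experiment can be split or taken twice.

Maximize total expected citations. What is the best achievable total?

181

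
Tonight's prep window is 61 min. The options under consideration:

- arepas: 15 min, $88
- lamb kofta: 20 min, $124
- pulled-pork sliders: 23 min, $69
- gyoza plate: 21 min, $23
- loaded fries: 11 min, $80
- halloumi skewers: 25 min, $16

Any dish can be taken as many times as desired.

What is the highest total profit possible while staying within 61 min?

408

By profit per min: loaded fries 7.27, lamb kofta 6.20, arepas 5.87 lead.
Filling by ratio: 5×loaded fries for 400, with 6 min left unused.
Dropping loaded fries frees 11 min; slotting in arepas (15 min) lifts the total to 408 at 59 min.
That's the maximum — no swap from here does better than 408.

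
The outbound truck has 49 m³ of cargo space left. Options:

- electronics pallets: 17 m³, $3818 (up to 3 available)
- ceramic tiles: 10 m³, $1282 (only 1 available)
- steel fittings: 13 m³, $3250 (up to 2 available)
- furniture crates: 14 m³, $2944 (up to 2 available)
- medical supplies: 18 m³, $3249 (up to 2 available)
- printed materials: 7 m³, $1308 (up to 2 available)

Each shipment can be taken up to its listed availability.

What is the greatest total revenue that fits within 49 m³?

Filling by ratio: electronics pallets + 2×steel fittings for 10318, with 6 m³ left unused.
The 13 m³ tied up in steel fittings is better spent on electronics pallets — total rises to 10886 (47 m³).
That's the maximum — no swap from here does better than 10886.

10886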